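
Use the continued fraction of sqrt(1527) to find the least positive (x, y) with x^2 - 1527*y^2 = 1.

(x, y) = (508, 13)

First expand sqrt(1527) as a continued fraction. With x_i = (sqrt(1527) + m_i)/d_i and (m_0, d_0) = (0, 1): a_0 = floor(sqrt(1527)) = 39, since 39^2 = 1521 <= 1527 < 1600 = 40^2.
Iterate m_{i+1} = d_i*a_i - m_i, d_{i+1} = (1527 - m_{i+1}^2)/d_i, a_{i+1} = floor((a_0 + m_{i+1})/d_{i+1}):
  m_1 = 1*39 - 0 = 39, d_1 = (1527 - 39^2)/1 = 6/1 = 6, a_1 = floor((39 + 39)/6) = 13.
  m_2 = 6*13 - 39 = 39, d_2 = (1527 - 39^2)/6 = 6/6 = 1, a_2 = floor((39 + 39)/1) = 78.
  m_3 = 1*78 - 39 = 39, d_3 = (1527 - 39^2)/1 = 6/1 = 6: (m_3, d_3) = (m_1, d_1) = (39, 6), so from here the quotients repeat a_1, a_2; the period length is 2.
So sqrt(1527) = [39; (13, 78)] with period length k = 2.
k is even, so the fundamental solution of x^2 - 1527y^2 = 1 is (p_{k-1}, q_{k-1}) = (p_1, q_1); compute convergents through index 1.
Convergents (p_i = a_i*p_{i-1} + p_{i-2}, q_i = a_i*q_{i-1} + q_{i-2} with p_{-2}=0, p_{-1}=1, q_{-2}=1, q_{-1}=0):
  i=0: a_0=39, p_0 = 39*1 + 0 = 39, q_0 = 39*0 + 1 = 1.
  i=1: a_1=13, p_1 = 13*39 + 1 = 508, q_1 = 13*1 + 0 = 13.
Check: 508^2 - 1527*13^2 = 258064 - 258063 = 1, so (x, y) = (508, 13) solves the equation, and by the theorem it is the least positive solution.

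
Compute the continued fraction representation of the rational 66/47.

[1; 2, 2, 9]

Run the Euclidean algorithm on 66 and 47; the successive quotients are the partial quotients a_0, a_1, ... (each step inverts the fractional part left over by the previous one):
  66 = 1*47 + 19, so a_0 = 1.
  47 = 2*19 + 9, so a_1 = 2.
  19 = 2*9 + 1, so a_2 = 2.
  9 = 9*1 + 0, so a_3 = 9.
The remainder reaches 0 after 4 divisions, so the expansion has 4 partial quotients, read off in order.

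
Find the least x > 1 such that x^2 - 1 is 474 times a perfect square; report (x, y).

First expand sqrt(474) as a continued fraction. With x_i = (sqrt(474) + m_i)/d_i and (m_0, d_0) = (0, 1): a_0 = floor(sqrt(474)) = 21, since 21^2 = 441 <= 474 < 484 = 22^2.
Iterate m_{i+1} = d_i*a_i - m_i, d_{i+1} = (474 - m_{i+1}^2)/d_i, a_{i+1} = floor((a_0 + m_{i+1})/d_{i+1}):
  m_1 = 1*21 - 0 = 21, d_1 = (474 - 21^2)/1 = 33/1 = 33, a_1 = floor((21 + 21)/33) = 1.
  m_2 = 33*1 - 21 = 12, d_2 = (474 - 12^2)/33 = 330/33 = 10, a_2 = floor((21 + 12)/10) = 3.
  m_3 = 10*3 - 12 = 18, d_3 = (474 - 18^2)/10 = 150/10 = 15, a_3 = floor((21 + 18)/15) = 2.
  m_4 = 15*2 - 18 = 12, d_4 = (474 - 12^2)/15 = 330/15 = 22, a_4 = floor((21 + 12)/22) = 1.
  m_5 = 22*1 - 12 = 10, d_5 = (474 - 10^2)/22 = 374/22 = 17, a_5 = floor((21 + 10)/17) = 1.
  m_6 = 17*1 - 10 = 7, d_6 = (474 - 7^2)/17 = 425/17 = 25, a_6 = floor((21 + 7)/25) = 1.
  m_7 = 25*1 - 7 = 18, d_7 = (474 - 18^2)/25 = 150/25 = 6, a_7 = floor((21 + 18)/6) = 6.
  m_8 = 6*6 - 18 = 18, d_8 = (474 - 18^2)/6 = 150/6 = 25, a_8 = floor((21 + 18)/25) = 1.
  m_9 = 25*1 - 18 = 7, d_9 = (474 - 7^2)/25 = 425/25 = 17, a_9 = floor((21 + 7)/17) = 1.
  m_10 = 17*1 - 7 = 10, d_10 = (474 - 10^2)/17 = 374/17 = 22, a_10 = floor((21 + 10)/22) = 1.
  m_11 = 22*1 - 10 = 12, d_11 = (474 - 12^2)/22 = 330/22 = 15, a_11 = floor((21 + 12)/15) = 2.
  m_12 = 15*2 - 12 = 18, d_12 = (474 - 18^2)/15 = 150/15 = 10, a_12 = floor((21 + 18)/10) = 3.
  m_13 = 10*3 - 18 = 12, d_13 = (474 - 12^2)/10 = 330/10 = 33, a_13 = floor((21 + 12)/33) = 1.
  m_14 = 33*1 - 12 = 21, d_14 = (474 - 21^2)/33 = 33/33 = 1, a_14 = floor((21 + 21)/1) = 42.
  m_15 = 1*42 - 21 = 21, d_15 = (474 - 21^2)/1 = 33/1 = 33: (m_15, d_15) = (m_1, d_1) = (21, 33), so from here the quotients repeat a_1, ..., a_14; the period length is 14.
So sqrt(474) = [21; (1, 3, 2, 1, 1, 1, 6, 1, 1, 1, 2, 3, 1, 42)] with period length k = 14.
k is even, so the fundamental solution of x^2 - 474y^2 = 1 is (p_{k-1}, q_{k-1}) = (p_13, q_13); compute convergents through index 13.
Convergents (p_i = a_i*p_{i-1} + p_{i-2}, q_i = a_i*q_{i-1} + q_{i-2} with p_{-2}=0, p_{-1}=1, q_{-2}=1, q_{-1}=0):
  i=0: a_0=21, p_0 = 21*1 + 0 = 21, q_0 = 21*0 + 1 = 1.
  i=1: a_1=1, p_1 = 1*21 + 1 = 22, q_1 = 1*1 + 0 = 1.
  i=2: a_2=3, p_2 = 3*22 + 21 = 87, q_2 = 3*1 + 1 = 4.
  i=3: a_3=2, p_3 = 2*87 + 22 = 196, q_3 = 2*4 + 1 = 9.
  i=4: a_4=1, p_4 = 1*196 + 87 = 283, q_4 = 1*9 + 4 = 13.
  i=5: a_5=1, p_5 = 1*283 + 196 = 479, q_5 = 1*13 + 9 = 22.
  i=6: a_6=1, p_6 = 1*479 + 283 = 762, q_6 = 1*22 + 13 = 35.
  i=7: a_7=6, p_7 = 6*762 + 479 = 5051, q_7 = 6*35 + 22 = 232.
  i=8: a_8=1, p_8 = 1*5051 + 762 = 5813, q_8 = 1*232 + 35 = 267.
  i=9: a_9=1, p_9 = 1*5813 + 5051 = 10864, q_9 = 1*267 + 232 = 499.
  i=10: a_10=1, p_10 = 1*10864 + 5813 = 16677, q_10 = 1*499 + 267 = 766.
  i=11: a_11=2, p_11 = 2*16677 + 10864 = 44218, q_11 = 2*766 + 499 = 2031.
  i=12: a_12=3, p_12 = 3*44218 + 16677 = 149331, q_12 = 3*2031 + 766 = 6859.
  i=13: a_13=1, p_13 = 1*149331 + 44218 = 193549, q_13 = 1*6859 + 2031 = 8890.
Check: 193549^2 - 474*8890^2 = 37461215401 - 37461215400 = 1, so (x, y) = (193549, 8890) solves the equation, and by the theorem it is the least positive solution.

(x, y) = (193549, 8890)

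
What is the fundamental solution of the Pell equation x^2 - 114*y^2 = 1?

First expand sqrt(114) as a continued fraction. With x_i = (sqrt(114) + m_i)/d_i and (m_0, d_0) = (0, 1): a_0 = floor(sqrt(114)) = 10, since 10^2 = 100 <= 114 < 121 = 11^2.
Iterate m_{i+1} = d_i*a_i - m_i, d_{i+1} = (114 - m_{i+1}^2)/d_i, a_{i+1} = floor((a_0 + m_{i+1})/d_{i+1}):
  m_1 = 1*10 - 0 = 10, d_1 = (114 - 10^2)/1 = 14/1 = 14, a_1 = floor((10 + 10)/14) = 1.
  m_2 = 14*1 - 10 = 4, d_2 = (114 - 4^2)/14 = 98/14 = 7, a_2 = floor((10 + 4)/7) = 2.
  m_3 = 7*2 - 4 = 10, d_3 = (114 - 10^2)/7 = 14/7 = 2, a_3 = floor((10 + 10)/2) = 10.
  m_4 = 2*10 - 10 = 10, d_4 = (114 - 10^2)/2 = 14/2 = 7, a_4 = floor((10 + 10)/7) = 2.
  m_5 = 7*2 - 10 = 4, d_5 = (114 - 4^2)/7 = 98/7 = 14, a_5 = floor((10 + 4)/14) = 1.
  m_6 = 14*1 - 4 = 10, d_6 = (114 - 10^2)/14 = 14/14 = 1, a_6 = floor((10 + 10)/1) = 20.
  m_7 = 1*20 - 10 = 10, d_7 = (114 - 10^2)/1 = 14/1 = 14: (m_7, d_7) = (m_1, d_1) = (10, 14), so from here the quotients repeat a_1, ..., a_6; the period length is 6.
So sqrt(114) = [10; (1, 2, 10, 2, 1, 20)] with period length k = 6.
k is even, so the fundamental solution of x^2 - 114y^2 = 1 is (p_{k-1}, q_{k-1}) = (p_5, q_5); compute convergents through index 5.
Convergents (p_i = a_i*p_{i-1} + p_{i-2}, q_i = a_i*q_{i-1} + q_{i-2} with p_{-2}=0, p_{-1}=1, q_{-2}=1, q_{-1}=0):
  i=0: a_0=10, p_0 = 10*1 + 0 = 10, q_0 = 10*0 + 1 = 1.
  i=1: a_1=1, p_1 = 1*10 + 1 = 11, q_1 = 1*1 + 0 = 1.
  i=2: a_2=2, p_2 = 2*11 + 10 = 32, q_2 = 2*1 + 1 = 3.
  i=3: a_3=10, p_3 = 10*32 + 11 = 331, q_3 = 10*3 + 1 = 31.
  i=4: a_4=2, p_4 = 2*331 + 32 = 694, q_4 = 2*31 + 3 = 65.
  i=5: a_5=1, p_5 = 1*694 + 331 = 1025, q_5 = 1*65 + 31 = 96.
Check: 1025^2 - 114*96^2 = 1050625 - 1050624 = 1, so (x, y) = (1025, 96) solves the equation, and by the theorem it is the least positive solution.

(x, y) = (1025, 96)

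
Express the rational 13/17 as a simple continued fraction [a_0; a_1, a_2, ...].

Run the Euclidean algorithm on 13 and 17; the successive quotients are the partial quotients a_0, a_1, ... (each step inverts the fractional part left over by the previous one):
  13 = 0*17 + 13, so a_0 = 0.
  17 = 1*13 + 4, so a_1 = 1.
  13 = 3*4 + 1, so a_2 = 3.
  4 = 4*1 + 0, so a_3 = 4.
The remainder reaches 0 after 4 divisions, so the expansion has 4 partial quotients, read off in order.

[0; 1, 3, 4]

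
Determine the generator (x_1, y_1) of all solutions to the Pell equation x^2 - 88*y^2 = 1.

(x, y) = (197, 21)

First expand sqrt(88) as a continued fraction. With x_i = (sqrt(88) + m_i)/d_i and (m_0, d_0) = (0, 1): a_0 = floor(sqrt(88)) = 9, since 9^2 = 81 <= 88 < 100 = 10^2.
Iterate m_{i+1} = d_i*a_i - m_i, d_{i+1} = (88 - m_{i+1}^2)/d_i, a_{i+1} = floor((a_0 + m_{i+1})/d_{i+1}):
  m_1 = 1*9 - 0 = 9, d_1 = (88 - 9^2)/1 = 7/1 = 7, a_1 = floor((9 + 9)/7) = 2.
  m_2 = 7*2 - 9 = 5, d_2 = (88 - 5^2)/7 = 63/7 = 9, a_2 = floor((9 + 5)/9) = 1.
  m_3 = 9*1 - 5 = 4, d_3 = (88 - 4^2)/9 = 72/9 = 8, a_3 = floor((9 + 4)/8) = 1.
  m_4 = 8*1 - 4 = 4, d_4 = (88 - 4^2)/8 = 72/8 = 9, a_4 = floor((9 + 4)/9) = 1.
  m_5 = 9*1 - 4 = 5, d_5 = (88 - 5^2)/9 = 63/9 = 7, a_5 = floor((9 + 5)/7) = 2.
  m_6 = 7*2 - 5 = 9, d_6 = (88 - 9^2)/7 = 7/7 = 1, a_6 = floor((9 + 9)/1) = 18.
  m_7 = 1*18 - 9 = 9, d_7 = (88 - 9^2)/1 = 7/1 = 7: (m_7, d_7) = (m_1, d_1) = (9, 7), so from here the quotients repeat a_1, ..., a_6; the period length is 6.
So sqrt(88) = [9; (2, 1, 1, 1, 2, 18)] with period length k = 6.
k is even, so the fundamental solution of x^2 - 88y^2 = 1 is (p_{k-1}, q_{k-1}) = (p_5, q_5); compute convergents through index 5.
Convergents (p_i = a_i*p_{i-1} + p_{i-2}, q_i = a_i*q_{i-1} + q_{i-2} with p_{-2}=0, p_{-1}=1, q_{-2}=1, q_{-1}=0):
  i=0: a_0=9, p_0 = 9*1 + 0 = 9, q_0 = 9*0 + 1 = 1.
  i=1: a_1=2, p_1 = 2*9 + 1 = 19, q_1 = 2*1 + 0 = 2.
  i=2: a_2=1, p_2 = 1*19 + 9 = 28, q_2 = 1*2 + 1 = 3.
  i=3: a_3=1, p_3 = 1*28 + 19 = 47, q_3 = 1*3 + 2 = 5.
  i=4: a_4=1, p_4 = 1*47 + 28 = 75, q_4 = 1*5 + 3 = 8.
  i=5: a_5=2, p_5 = 2*75 + 47 = 197, q_5 = 2*8 + 5 = 21.
Check: 197^2 - 88*21^2 = 38809 - 38808 = 1, so (x, y) = (197, 21) solves the equation, and by the theorem it is the least positive solution.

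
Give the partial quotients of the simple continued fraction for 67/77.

[0; 1, 6, 1, 2, 3]

Run the Euclidean algorithm on 67 and 77; the successive quotients are the partial quotients a_0, a_1, ... (each step inverts the fractional part left over by the previous one):
  67 = 0*77 + 67, so a_0 = 0.
  77 = 1*67 + 10, so a_1 = 1.
  67 = 6*10 + 7, so a_2 = 6.
  10 = 1*7 + 3, so a_3 = 1.
  7 = 2*3 + 1, so a_4 = 2.
  3 = 3*1 + 0, so a_5 = 3.
The remainder reaches 0 after 6 divisions, so the expansion has 6 partial quotients, read off in order.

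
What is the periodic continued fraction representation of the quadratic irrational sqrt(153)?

[12; (2, 1, 2, 2, 2, 1, 2, 24)]

Write x_i = (sqrt(153) + m_i)/d_i with (m_0, d_0) = (0, 1). a_0 = floor(sqrt(153)) = 12, since 12^2 = 144 <= 153 < 169 = 13^2.
Iterate m_{i+1} = d_i*a_i - m_i, d_{i+1} = (153 - m_{i+1}^2)/d_i, a_{i+1} = floor((a_0 + m_{i+1})/d_{i+1}):
  m_1 = 1*12 - 0 = 12, d_1 = (153 - 12^2)/1 = 9/1 = 9, a_1 = floor((12 + 12)/9) = 2.
  m_2 = 9*2 - 12 = 6, d_2 = (153 - 6^2)/9 = 117/9 = 13, a_2 = floor((12 + 6)/13) = 1.
  m_3 = 13*1 - 6 = 7, d_3 = (153 - 7^2)/13 = 104/13 = 8, a_3 = floor((12 + 7)/8) = 2.
  m_4 = 8*2 - 7 = 9, d_4 = (153 - 9^2)/8 = 72/8 = 9, a_4 = floor((12 + 9)/9) = 2.
  m_5 = 9*2 - 9 = 9, d_5 = (153 - 9^2)/9 = 72/9 = 8, a_5 = floor((12 + 9)/8) = 2.
  m_6 = 8*2 - 9 = 7, d_6 = (153 - 7^2)/8 = 104/8 = 13, a_6 = floor((12 + 7)/13) = 1.
  m_7 = 13*1 - 7 = 6, d_7 = (153 - 6^2)/13 = 117/13 = 9, a_7 = floor((12 + 6)/9) = 2.
  m_8 = 9*2 - 6 = 12, d_8 = (153 - 12^2)/9 = 9/9 = 1, a_8 = floor((12 + 12)/1) = 24.
  m_9 = 1*24 - 12 = 12, d_9 = (153 - 12^2)/1 = 9/1 = 9: (m_9, d_9) = (m_1, d_1) = (12, 9), so from here the quotients repeat a_1, ..., a_8; the period length is 8.
Hence the expansion of sqrt(153) is a_0 = 12 followed by the repeating block 2, 1, 2, 2, 2, 1, 2, 24 (period 8).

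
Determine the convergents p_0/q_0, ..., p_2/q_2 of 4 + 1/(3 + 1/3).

4/1, 13/3, 43/10

Using the convergent recurrence p_i = a_i*p_{i-1} + p_{i-2}, q_i = a_i*q_{i-1} + q_{i-2} with p_{-2}=0, p_{-1}=1, q_{-2}=1, q_{-1}=0:
  i=0: a_0=4, p_0 = 4*1 + 0 = 4, q_0 = 4*0 + 1 = 1.
  i=1: a_1=3, p_1 = 3*4 + 1 = 13, q_1 = 3*1 + 0 = 3.
  i=2: a_2=3, p_2 = 3*13 + 4 = 43, q_2 = 3*3 + 1 = 10.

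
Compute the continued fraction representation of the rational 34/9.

Run the Euclidean algorithm on 34 and 9; the successive quotients are the partial quotients a_0, a_1, ... (each step inverts the fractional part left over by the previous one):
  34 = 3*9 + 7, so a_0 = 3.
  9 = 1*7 + 2, so a_1 = 1.
  7 = 3*2 + 1, so a_2 = 3.
  2 = 2*1 + 0, so a_3 = 2.
The remainder reaches 0 after 4 divisions, so the expansion has 4 partial quotients, read off in order.

[3; 1, 3, 2]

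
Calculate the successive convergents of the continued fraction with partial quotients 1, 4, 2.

Using the convergent recurrence p_i = a_i*p_{i-1} + p_{i-2}, q_i = a_i*q_{i-1} + q_{i-2} with p_{-2}=0, p_{-1}=1, q_{-2}=1, q_{-1}=0:
  i=0: a_0=1, p_0 = 1*1 + 0 = 1, q_0 = 1*0 + 1 = 1.
  i=1: a_1=4, p_1 = 4*1 + 1 = 5, q_1 = 4*1 + 0 = 4.
  i=2: a_2=2, p_2 = 2*5 + 1 = 11, q_2 = 2*4 + 1 = 9.

1/1, 5/4, 11/9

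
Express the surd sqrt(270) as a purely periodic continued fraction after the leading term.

[16; (2, 3, 6, 3, 2, 32)]

Write x_i = (sqrt(270) + m_i)/d_i with (m_0, d_0) = (0, 1). a_0 = floor(sqrt(270)) = 16, since 16^2 = 256 <= 270 < 289 = 17^2.
Iterate m_{i+1} = d_i*a_i - m_i, d_{i+1} = (270 - m_{i+1}^2)/d_i, a_{i+1} = floor((a_0 + m_{i+1})/d_{i+1}):
  m_1 = 1*16 - 0 = 16, d_1 = (270 - 16^2)/1 = 14/1 = 14, a_1 = floor((16 + 16)/14) = 2.
  m_2 = 14*2 - 16 = 12, d_2 = (270 - 12^2)/14 = 126/14 = 9, a_2 = floor((16 + 12)/9) = 3.
  m_3 = 9*3 - 12 = 15, d_3 = (270 - 15^2)/9 = 45/9 = 5, a_3 = floor((16 + 15)/5) = 6.
  m_4 = 5*6 - 15 = 15, d_4 = (270 - 15^2)/5 = 45/5 = 9, a_4 = floor((16 + 15)/9) = 3.
  m_5 = 9*3 - 15 = 12, d_5 = (270 - 12^2)/9 = 126/9 = 14, a_5 = floor((16 + 12)/14) = 2.
  m_6 = 14*2 - 12 = 16, d_6 = (270 - 16^2)/14 = 14/14 = 1, a_6 = floor((16 + 16)/1) = 32.
  m_7 = 1*32 - 16 = 16, d_7 = (270 - 16^2)/1 = 14/1 = 14: (m_7, d_7) = (m_1, d_1) = (16, 14), so from here the quotients repeat a_1, ..., a_6; the period length is 6.
Hence the expansion of sqrt(270) is a_0 = 16 followed by the repeating block 2, 3, 6, 3, 2, 32 (period 6).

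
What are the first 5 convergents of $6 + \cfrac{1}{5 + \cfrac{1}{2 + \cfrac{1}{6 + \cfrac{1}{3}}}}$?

Using the convergent recurrence p_i = a_i*p_{i-1} + p_{i-2}, q_i = a_i*q_{i-1} + q_{i-2} with p_{-2}=0, p_{-1}=1, q_{-2}=1, q_{-1}=0:
  i=0: a_0=6, p_0 = 6*1 + 0 = 6, q_0 = 6*0 + 1 = 1.
  i=1: a_1=5, p_1 = 5*6 + 1 = 31, q_1 = 5*1 + 0 = 5.
  i=2: a_2=2, p_2 = 2*31 + 6 = 68, q_2 = 2*5 + 1 = 11.
  i=3: a_3=6, p_3 = 6*68 + 31 = 439, q_3 = 6*11 + 5 = 71.
  i=4: a_4=3, p_4 = 3*439 + 68 = 1385, q_4 = 3*71 + 11 = 224.

6/1, 31/5, 68/11, 439/71, 1385/224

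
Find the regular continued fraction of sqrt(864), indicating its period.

Write x_i = (sqrt(864) + m_i)/d_i with (m_0, d_0) = (0, 1). a_0 = floor(sqrt(864)) = 29, since 29^2 = 841 <= 864 < 900 = 30^2.
Iterate m_{i+1} = d_i*a_i - m_i, d_{i+1} = (864 - m_{i+1}^2)/d_i, a_{i+1} = floor((a_0 + m_{i+1})/d_{i+1}):
  m_1 = 1*29 - 0 = 29, d_1 = (864 - 29^2)/1 = 23/1 = 23, a_1 = floor((29 + 29)/23) = 2.
  m_2 = 23*2 - 29 = 17, d_2 = (864 - 17^2)/23 = 575/23 = 25, a_2 = floor((29 + 17)/25) = 1.
  m_3 = 25*1 - 17 = 8, d_3 = (864 - 8^2)/25 = 800/25 = 32, a_3 = floor((29 + 8)/32) = 1.
  m_4 = 32*1 - 8 = 24, d_4 = (864 - 24^2)/32 = 288/32 = 9, a_4 = floor((29 + 24)/9) = 5.
  m_5 = 9*5 - 24 = 21, d_5 = (864 - 21^2)/9 = 423/9 = 47, a_5 = floor((29 + 21)/47) = 1.
  m_6 = 47*1 - 21 = 26, d_6 = (864 - 26^2)/47 = 188/47 = 4, a_6 = floor((29 + 26)/4) = 13.
  m_7 = 4*13 - 26 = 26, d_7 = (864 - 26^2)/4 = 188/4 = 47, a_7 = floor((29 + 26)/47) = 1.
  m_8 = 47*1 - 26 = 21, d_8 = (864 - 21^2)/47 = 423/47 = 9, a_8 = floor((29 + 21)/9) = 5.
  m_9 = 9*5 - 21 = 24, d_9 = (864 - 24^2)/9 = 288/9 = 32, a_9 = floor((29 + 24)/32) = 1.
  m_10 = 32*1 - 24 = 8, d_10 = (864 - 8^2)/32 = 800/32 = 25, a_10 = floor((29 + 8)/25) = 1.
  m_11 = 25*1 - 8 = 17, d_11 = (864 - 17^2)/25 = 575/25 = 23, a_11 = floor((29 + 17)/23) = 2.
  m_12 = 23*2 - 17 = 29, d_12 = (864 - 29^2)/23 = 23/23 = 1, a_12 = floor((29 + 29)/1) = 58.
  m_13 = 1*58 - 29 = 29, d_13 = (864 - 29^2)/1 = 23/1 = 23: (m_13, d_13) = (m_1, d_1) = (29, 23), so from here the quotients repeat a_1, ..., a_12; the period length is 12.
Hence the expansion of sqrt(864) is a_0 = 29 followed by the repeating block 2, 1, 1, 5, 1, 13, 1, 5, 1, 1, 2, 58 (period 12).

[29; (2, 1, 1, 5, 1, 13, 1, 5, 1, 1, 2, 58)]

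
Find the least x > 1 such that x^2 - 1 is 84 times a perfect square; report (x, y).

(x, y) = (55, 6)

First expand sqrt(84) as a continued fraction. With x_i = (sqrt(84) + m_i)/d_i and (m_0, d_0) = (0, 1): a_0 = floor(sqrt(84)) = 9, since 9^2 = 81 <= 84 < 100 = 10^2.
Iterate m_{i+1} = d_i*a_i - m_i, d_{i+1} = (84 - m_{i+1}^2)/d_i, a_{i+1} = floor((a_0 + m_{i+1})/d_{i+1}):
  m_1 = 1*9 - 0 = 9, d_1 = (84 - 9^2)/1 = 3/1 = 3, a_1 = floor((9 + 9)/3) = 6.
  m_2 = 3*6 - 9 = 9, d_2 = (84 - 9^2)/3 = 3/3 = 1, a_2 = floor((9 + 9)/1) = 18.
  m_3 = 1*18 - 9 = 9, d_3 = (84 - 9^2)/1 = 3/1 = 3: (m_3, d_3) = (m_1, d_1) = (9, 3), so from here the quotients repeat a_1, a_2; the period length is 2.
So sqrt(84) = [9; (6, 18)] with period length k = 2.
k is even, so the fundamental solution of x^2 - 84y^2 = 1 is (p_{k-1}, q_{k-1}) = (p_1, q_1); compute convergents through index 1.
Convergents (p_i = a_i*p_{i-1} + p_{i-2}, q_i = a_i*q_{i-1} + q_{i-2} with p_{-2}=0, p_{-1}=1, q_{-2}=1, q_{-1}=0):
  i=0: a_0=9, p_0 = 9*1 + 0 = 9, q_0 = 9*0 + 1 = 1.
  i=1: a_1=6, p_1 = 6*9 + 1 = 55, q_1 = 6*1 + 0 = 6.
Check: 55^2 - 84*6^2 = 3025 - 3024 = 1, so (x, y) = (55, 6) solves the equation, and by the theorem it is the least positive solution.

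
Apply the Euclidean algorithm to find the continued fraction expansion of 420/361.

[1; 6, 8, 2, 3]

Run the Euclidean algorithm on 420 and 361; the successive quotients are the partial quotients a_0, a_1, ... (each step inverts the fractional part left over by the previous one):
  420 = 1*361 + 59, so a_0 = 1.
  361 = 6*59 + 7, so a_1 = 6.
  59 = 8*7 + 3, so a_2 = 8.
  7 = 2*3 + 1, so a_3 = 2.
  3 = 3*1 + 0, so a_4 = 3.
The remainder reaches 0 after 5 divisions, so the expansion has 5 partial quotients, read off in order.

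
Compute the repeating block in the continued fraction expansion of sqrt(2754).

[52; (2, 11, 6, 11, 2, 104)]

Write x_i = (sqrt(2754) + m_i)/d_i with (m_0, d_0) = (0, 1). a_0 = floor(sqrt(2754)) = 52, since 52^2 = 2704 <= 2754 < 2809 = 53^2.
Iterate m_{i+1} = d_i*a_i - m_i, d_{i+1} = (2754 - m_{i+1}^2)/d_i, a_{i+1} = floor((a_0 + m_{i+1})/d_{i+1}):
  m_1 = 1*52 - 0 = 52, d_1 = (2754 - 52^2)/1 = 50/1 = 50, a_1 = floor((52 + 52)/50) = 2.
  m_2 = 50*2 - 52 = 48, d_2 = (2754 - 48^2)/50 = 450/50 = 9, a_2 = floor((52 + 48)/9) = 11.
  m_3 = 9*11 - 48 = 51, d_3 = (2754 - 51^2)/9 = 153/9 = 17, a_3 = floor((52 + 51)/17) = 6.
  m_4 = 17*6 - 51 = 51, d_4 = (2754 - 51^2)/17 = 153/17 = 9, a_4 = floor((52 + 51)/9) = 11.
  m_5 = 9*11 - 51 = 48, d_5 = (2754 - 48^2)/9 = 450/9 = 50, a_5 = floor((52 + 48)/50) = 2.
  m_6 = 50*2 - 48 = 52, d_6 = (2754 - 52^2)/50 = 50/50 = 1, a_6 = floor((52 + 52)/1) = 104.
  m_7 = 1*104 - 52 = 52, d_7 = (2754 - 52^2)/1 = 50/1 = 50: (m_7, d_7) = (m_1, d_1) = (52, 50), so from here the quotients repeat a_1, ..., a_6; the period length is 6.
Hence the expansion of sqrt(2754) is a_0 = 52 followed by the repeating block 2, 11, 6, 11, 2, 104 (period 6).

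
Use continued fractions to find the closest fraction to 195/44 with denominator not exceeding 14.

Expand x = 195/44 as a continued fraction with the Euclidean algorithm:
  195 = 4*44 + 19, so a_0 = 4.
  44 = 2*19 + 6, so a_1 = 2.
  19 = 3*6 + 1, so a_2 = 3.
  6 = 6*1 + 0, so a_3 = 6.
so x = [4; 2, 3, 6].
Convergents (p_i = a_i*p_{i-1} + p_{i-2}, q_i = a_i*q_{i-1} + q_{i-2} with p_{-2}=0, p_{-1}=1, q_{-2}=1, q_{-1}=0), until the denominator exceeds 14:
  i=0: a_0=4, p_0 = 4*1 + 0 = 4, q_0 = 4*0 + 1 = 1.
  i=1: a_1=2, p_1 = 2*4 + 1 = 9, q_1 = 2*1 + 0 = 2.
  i=2: a_2=3, p_2 = 3*9 + 4 = 31, q_2 = 3*2 + 1 = 7.
  i=3: a_3=6, p_3 = 6*31 + 9 = 195, q_3 = 6*7 + 2 = 44.
q_3 = 44 > 14, so the last convergent with denominator <= 14 is p_2/q_2 = 31/7.
The closest fraction with denominator <= 14 is either p_2/q_2 or the intermediate fraction (k*p_2 + p_1)/(k*q_2 + q_1) with the largest k >= 1 whose denominator stays <= 14; these approach x as k grows, and every other convergent or intermediate fraction in range is farther away.
Largest k: floor((14 - q_1)/q_2) = floor((14 - 2)/7) = 1.
That gives (1*31 + 9)/(1*7 + 2) = 40/9.
Compare the errors: |x - 31/7| = |195*7 - 31*44|/(44*7) = 1/308, and |x - 40/9| = |195*9 - 40*44|/(44*9) = 5/396.
Cross-multiplying, 1*396 = 396 < 1540 = 5*308, so 1/308 is smaller: the convergent 31/7 is closer to x than 40/9.

31/7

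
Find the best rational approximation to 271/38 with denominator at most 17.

107/15

Expand x = 271/38 as a continued fraction with the Euclidean algorithm:
  271 = 7*38 + 5, so a_0 = 7.
  38 = 7*5 + 3, so a_1 = 7.
  5 = 1*3 + 2, so a_2 = 1.
  3 = 1*2 + 1, so a_3 = 1.
  2 = 2*1 + 0, so a_4 = 2.
so x = [7; 7, 1, 1, 2].
Convergents (p_i = a_i*p_{i-1} + p_{i-2}, q_i = a_i*q_{i-1} + q_{i-2} with p_{-2}=0, p_{-1}=1, q_{-2}=1, q_{-1}=0), until the denominator exceeds 17:
  i=0: a_0=7, p_0 = 7*1 + 0 = 7, q_0 = 7*0 + 1 = 1.
  i=1: a_1=7, p_1 = 7*7 + 1 = 50, q_1 = 7*1 + 0 = 7.
  i=2: a_2=1, p_2 = 1*50 + 7 = 57, q_2 = 1*7 + 1 = 8.
  i=3: a_3=1, p_3 = 1*57 + 50 = 107, q_3 = 1*8 + 7 = 15.
  i=4: a_4=2, p_4 = 2*107 + 57 = 271, q_4 = 2*15 + 8 = 38.
q_4 = 38 > 17, so the last convergent with denominator <= 17 is p_3/q_3 = 107/15.
The closest fraction with denominator <= 17 is either p_3/q_3 or the intermediate fraction (k*p_3 + p_2)/(k*q_3 + q_2) with the largest k >= 1 whose denominator stays <= 17; these approach x as k grows, and every other convergent or intermediate fraction in range is farther away.
Largest k: floor((17 - q_2)/q_3) = floor((17 - 8)/15) = 0.
Since k = 0, no intermediate fraction beyond p_3/q_3 has denominator <= 17, so the convergent 107/15 is the closest (its error is |271*15 - 107*38|/(38*15) = 1/570).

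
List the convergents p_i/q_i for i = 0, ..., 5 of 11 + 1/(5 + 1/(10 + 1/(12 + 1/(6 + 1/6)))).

11/1, 56/5, 571/51, 6908/617, 42019/3753, 259022/23135

Using the convergent recurrence p_i = a_i*p_{i-1} + p_{i-2}, q_i = a_i*q_{i-1} + q_{i-2} with p_{-2}=0, p_{-1}=1, q_{-2}=1, q_{-1}=0:
  i=0: a_0=11, p_0 = 11*1 + 0 = 11, q_0 = 11*0 + 1 = 1.
  i=1: a_1=5, p_1 = 5*11 + 1 = 56, q_1 = 5*1 + 0 = 5.
  i=2: a_2=10, p_2 = 10*56 + 11 = 571, q_2 = 10*5 + 1 = 51.
  i=3: a_3=12, p_3 = 12*571 + 56 = 6908, q_3 = 12*51 + 5 = 617.
  i=4: a_4=6, p_4 = 6*6908 + 571 = 42019, q_4 = 6*617 + 51 = 3753.
  i=5: a_5=6, p_5 = 6*42019 + 6908 = 259022, q_5 = 6*3753 + 617 = 23135.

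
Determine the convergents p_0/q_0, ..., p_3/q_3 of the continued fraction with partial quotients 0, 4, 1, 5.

Using the convergent recurrence p_i = a_i*p_{i-1} + p_{i-2}, q_i = a_i*q_{i-1} + q_{i-2} with p_{-2}=0, p_{-1}=1, q_{-2}=1, q_{-1}=0:
  i=0: a_0=0, p_0 = 0*1 + 0 = 0, q_0 = 0*0 + 1 = 1.
  i=1: a_1=4, p_1 = 4*0 + 1 = 1, q_1 = 4*1 + 0 = 4.
  i=2: a_2=1, p_2 = 1*1 + 0 = 1, q_2 = 1*4 + 1 = 5.
  i=3: a_3=5, p_3 = 5*1 + 1 = 6, q_3 = 5*5 + 4 = 29.

0/1, 1/4, 1/5, 6/29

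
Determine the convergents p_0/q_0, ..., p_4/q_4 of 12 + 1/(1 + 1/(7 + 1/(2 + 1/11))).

12/1, 13/1, 103/8, 219/17, 2512/195

Using the convergent recurrence p_i = a_i*p_{i-1} + p_{i-2}, q_i = a_i*q_{i-1} + q_{i-2} with p_{-2}=0, p_{-1}=1, q_{-2}=1, q_{-1}=0:
  i=0: a_0=12, p_0 = 12*1 + 0 = 12, q_0 = 12*0 + 1 = 1.
  i=1: a_1=1, p_1 = 1*12 + 1 = 13, q_1 = 1*1 + 0 = 1.
  i=2: a_2=7, p_2 = 7*13 + 12 = 103, q_2 = 7*1 + 1 = 8.
  i=3: a_3=2, p_3 = 2*103 + 13 = 219, q_3 = 2*8 + 1 = 17.
  i=4: a_4=11, p_4 = 11*219 + 103 = 2512, q_4 = 11*17 + 8 = 195.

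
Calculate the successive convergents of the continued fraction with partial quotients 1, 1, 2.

Using the convergent recurrence p_i = a_i*p_{i-1} + p_{i-2}, q_i = a_i*q_{i-1} + q_{i-2} with p_{-2}=0, p_{-1}=1, q_{-2}=1, q_{-1}=0:
  i=0: a_0=1, p_0 = 1*1 + 0 = 1, q_0 = 1*0 + 1 = 1.
  i=1: a_1=1, p_1 = 1*1 + 1 = 2, q_1 = 1*1 + 0 = 1.
  i=2: a_2=2, p_2 = 2*2 + 1 = 5, q_2 = 2*1 + 1 = 3.

1/1, 2/1, 5/3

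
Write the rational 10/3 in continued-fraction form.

[3; 3]

Run the Euclidean algorithm on 10 and 3; the successive quotients are the partial quotients a_0, a_1, ... (each step inverts the fractional part left over by the previous one):
  10 = 3*3 + 1, so a_0 = 3.
  3 = 3*1 + 0, so a_1 = 3.
The remainder reaches 0 after 2 divisions, so the expansion has 2 partial quotients, read off in order.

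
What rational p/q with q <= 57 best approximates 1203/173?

299/43

Expand x = 1203/173 as a continued fraction with the Euclidean algorithm:
  1203 = 6*173 + 165, so a_0 = 6.
  173 = 1*165 + 8, so a_1 = 1.
  165 = 20*8 + 5, so a_2 = 20.
  8 = 1*5 + 3, so a_3 = 1.
  5 = 1*3 + 2, so a_4 = 1.
  3 = 1*2 + 1, so a_5 = 1.
  2 = 2*1 + 0, so a_6 = 2.
so x = [6; 1, 20, 1, 1, 1, 2].
Convergents (p_i = a_i*p_{i-1} + p_{i-2}, q_i = a_i*q_{i-1} + q_{i-2} with p_{-2}=0, p_{-1}=1, q_{-2}=1, q_{-1}=0), until the denominator exceeds 57:
  i=0: a_0=6, p_0 = 6*1 + 0 = 6, q_0 = 6*0 + 1 = 1.
  i=1: a_1=1, p_1 = 1*6 + 1 = 7, q_1 = 1*1 + 0 = 1.
  i=2: a_2=20, p_2 = 20*7 + 6 = 146, q_2 = 20*1 + 1 = 21.
  i=3: a_3=1, p_3 = 1*146 + 7 = 153, q_3 = 1*21 + 1 = 22.
  i=4: a_4=1, p_4 = 1*153 + 146 = 299, q_4 = 1*22 + 21 = 43.
  i=5: a_5=1, p_5 = 1*299 + 153 = 452, q_5 = 1*43 + 22 = 65.
q_5 = 65 > 57, so the last convergent with denominator <= 57 is p_4/q_4 = 299/43.
The closest fraction with denominator <= 57 is either p_4/q_4 or the intermediate fraction (k*p_4 + p_3)/(k*q_4 + q_3) with the largest k >= 1 whose denominator stays <= 57; these approach x as k grows, and every other convergent or intermediate fraction in range is farther away.
Largest k: floor((57 - q_3)/q_4) = floor((57 - 22)/43) = 0.
Since k = 0, no intermediate fraction beyond p_4/q_4 has denominator <= 57, so the convergent 299/43 is the closest (its error is |1203*43 - 299*173|/(173*43) = 2/7439).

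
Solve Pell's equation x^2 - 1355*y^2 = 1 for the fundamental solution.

(x, y) = (1823289, 49532)

First expand sqrt(1355) as a continued fraction. With x_i = (sqrt(1355) + m_i)/d_i and (m_0, d_0) = (0, 1): a_0 = floor(sqrt(1355)) = 36, since 36^2 = 1296 <= 1355 < 1369 = 37^2.
Iterate m_{i+1} = d_i*a_i - m_i, d_{i+1} = (1355 - m_{i+1}^2)/d_i, a_{i+1} = floor((a_0 + m_{i+1})/d_{i+1}):
  m_1 = 1*36 - 0 = 36, d_1 = (1355 - 36^2)/1 = 59/1 = 59, a_1 = floor((36 + 36)/59) = 1.
  m_2 = 59*1 - 36 = 23, d_2 = (1355 - 23^2)/59 = 826/59 = 14, a_2 = floor((36 + 23)/14) = 4.
  m_3 = 14*4 - 23 = 33, d_3 = (1355 - 33^2)/14 = 266/14 = 19, a_3 = floor((36 + 33)/19) = 3.
  m_4 = 19*3 - 33 = 24, d_4 = (1355 - 24^2)/19 = 779/19 = 41, a_4 = floor((36 + 24)/41) = 1.
  m_5 = 41*1 - 24 = 17, d_5 = (1355 - 17^2)/41 = 1066/41 = 26, a_5 = floor((36 + 17)/26) = 2.
  m_6 = 26*2 - 17 = 35, d_6 = (1355 - 35^2)/26 = 130/26 = 5, a_6 = floor((36 + 35)/5) = 14.
  m_7 = 5*14 - 35 = 35, d_7 = (1355 - 35^2)/5 = 130/5 = 26, a_7 = floor((36 + 35)/26) = 2.
  m_8 = 26*2 - 35 = 17, d_8 = (1355 - 17^2)/26 = 1066/26 = 41, a_8 = floor((36 + 17)/41) = 1.
  m_9 = 41*1 - 17 = 24, d_9 = (1355 - 24^2)/41 = 779/41 = 19, a_9 = floor((36 + 24)/19) = 3.
  m_10 = 19*3 - 24 = 33, d_10 = (1355 - 33^2)/19 = 266/19 = 14, a_10 = floor((36 + 33)/14) = 4.
  m_11 = 14*4 - 33 = 23, d_11 = (1355 - 23^2)/14 = 826/14 = 59, a_11 = floor((36 + 23)/59) = 1.
  m_12 = 59*1 - 23 = 36, d_12 = (1355 - 36^2)/59 = 59/59 = 1, a_12 = floor((36 + 36)/1) = 72.
  m_13 = 1*72 - 36 = 36, d_13 = (1355 - 36^2)/1 = 59/1 = 59: (m_13, d_13) = (m_1, d_1) = (36, 59), so from here the quotients repeat a_1, ..., a_12; the period length is 12.
So sqrt(1355) = [36; (1, 4, 3, 1, 2, 14, 2, 1, 3, 4, 1, 72)] with period length k = 12.
k is even, so the fundamental solution of x^2 - 1355y^2 = 1 is (p_{k-1}, q_{k-1}) = (p_11, q_11); compute convergents through index 11.
Convergents (p_i = a_i*p_{i-1} + p_{i-2}, q_i = a_i*q_{i-1} + q_{i-2} with p_{-2}=0, p_{-1}=1, q_{-2}=1, q_{-1}=0):
  i=0: a_0=36, p_0 = 36*1 + 0 = 36, q_0 = 36*0 + 1 = 1.
  i=1: a_1=1, p_1 = 1*36 + 1 = 37, q_1 = 1*1 + 0 = 1.
  i=2: a_2=4, p_2 = 4*37 + 36 = 184, q_2 = 4*1 + 1 = 5.
  i=3: a_3=3, p_3 = 3*184 + 37 = 589, q_3 = 3*5 + 1 = 16.
  i=4: a_4=1, p_4 = 1*589 + 184 = 773, q_4 = 1*16 + 5 = 21.
  i=5: a_5=2, p_5 = 2*773 + 589 = 2135, q_5 = 2*21 + 16 = 58.
  i=6: a_6=14, p_6 = 14*2135 + 773 = 30663, q_6 = 14*58 + 21 = 833.
  i=7: a_7=2, p_7 = 2*30663 + 2135 = 63461, q_7 = 2*833 + 58 = 1724.
  i=8: a_8=1, p_8 = 1*63461 + 30663 = 94124, q_8 = 1*1724 + 833 = 2557.
  i=9: a_9=3, p_9 = 3*94124 + 63461 = 345833, q_9 = 3*2557 + 1724 = 9395.
  i=10: a_10=4, p_10 = 4*345833 + 94124 = 1477456, q_10 = 4*9395 + 2557 = 40137.
  i=11: a_11=1, p_11 = 1*1477456 + 345833 = 1823289, q_11 = 1*40137 + 9395 = 49532.
Check: 1823289^2 - 1355*49532^2 = 3324382777521 - 3324382777520 = 1, so (x, y) = (1823289, 49532) solves the equation, and by the theorem it is the least positive solution.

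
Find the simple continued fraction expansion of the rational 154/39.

Run the Euclidean algorithm on 154 and 39; the successive quotients are the partial quotients a_0, a_1, ... (each step inverts the fractional part left over by the previous one):
  154 = 3*39 + 37, so a_0 = 3.
  39 = 1*37 + 2, so a_1 = 1.
  37 = 18*2 + 1, so a_2 = 18.
  2 = 2*1 + 0, so a_3 = 2.
The remainder reaches 0 after 4 divisions, so the expansion has 4 partial quotients, read off in order.

[3; 1, 18, 2]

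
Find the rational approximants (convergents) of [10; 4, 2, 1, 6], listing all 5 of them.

10/1, 41/4, 92/9, 133/13, 890/87

Using the convergent recurrence p_i = a_i*p_{i-1} + p_{i-2}, q_i = a_i*q_{i-1} + q_{i-2} with p_{-2}=0, p_{-1}=1, q_{-2}=1, q_{-1}=0:
  i=0: a_0=10, p_0 = 10*1 + 0 = 10, q_0 = 10*0 + 1 = 1.
  i=1: a_1=4, p_1 = 4*10 + 1 = 41, q_1 = 4*1 + 0 = 4.
  i=2: a_2=2, p_2 = 2*41 + 10 = 92, q_2 = 2*4 + 1 = 9.
  i=3: a_3=1, p_3 = 1*92 + 41 = 133, q_3 = 1*9 + 4 = 13.
  i=4: a_4=6, p_4 = 6*133 + 92 = 890, q_4 = 6*13 + 9 = 87.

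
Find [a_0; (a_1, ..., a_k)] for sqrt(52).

[7; (4, 1, 2, 1, 4, 14)]

Write x_i = (sqrt(52) + m_i)/d_i with (m_0, d_0) = (0, 1). a_0 = floor(sqrt(52)) = 7, since 7^2 = 49 <= 52 < 64 = 8^2.
Iterate m_{i+1} = d_i*a_i - m_i, d_{i+1} = (52 - m_{i+1}^2)/d_i, a_{i+1} = floor((a_0 + m_{i+1})/d_{i+1}):
  m_1 = 1*7 - 0 = 7, d_1 = (52 - 7^2)/1 = 3/1 = 3, a_1 = floor((7 + 7)/3) = 4.
  m_2 = 3*4 - 7 = 5, d_2 = (52 - 5^2)/3 = 27/3 = 9, a_2 = floor((7 + 5)/9) = 1.
  m_3 = 9*1 - 5 = 4, d_3 = (52 - 4^2)/9 = 36/9 = 4, a_3 = floor((7 + 4)/4) = 2.
  m_4 = 4*2 - 4 = 4, d_4 = (52 - 4^2)/4 = 36/4 = 9, a_4 = floor((7 + 4)/9) = 1.
  m_5 = 9*1 - 4 = 5, d_5 = (52 - 5^2)/9 = 27/9 = 3, a_5 = floor((7 + 5)/3) = 4.
  m_6 = 3*4 - 5 = 7, d_6 = (52 - 7^2)/3 = 3/3 = 1, a_6 = floor((7 + 7)/1) = 14.
  m_7 = 1*14 - 7 = 7, d_7 = (52 - 7^2)/1 = 3/1 = 3: (m_7, d_7) = (m_1, d_1) = (7, 3), so from here the quotients repeat a_1, ..., a_6; the period length is 6.
Hence the expansion of sqrt(52) is a_0 = 7 followed by the repeating block 4, 1, 2, 1, 4, 14 (period 6).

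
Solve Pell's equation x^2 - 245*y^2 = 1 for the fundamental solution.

First expand sqrt(245) as a continued fraction. With x_i = (sqrt(245) + m_i)/d_i and (m_0, d_0) = (0, 1): a_0 = floor(sqrt(245)) = 15, since 15^2 = 225 <= 245 < 256 = 16^2.
Iterate m_{i+1} = d_i*a_i - m_i, d_{i+1} = (245 - m_{i+1}^2)/d_i, a_{i+1} = floor((a_0 + m_{i+1})/d_{i+1}):
  m_1 = 1*15 - 0 = 15, d_1 = (245 - 15^2)/1 = 20/1 = 20, a_1 = floor((15 + 15)/20) = 1.
  m_2 = 20*1 - 15 = 5, d_2 = (245 - 5^2)/20 = 220/20 = 11, a_2 = floor((15 + 5)/11) = 1.
  m_3 = 11*1 - 5 = 6, d_3 = (245 - 6^2)/11 = 209/11 = 19, a_3 = floor((15 + 6)/19) = 1.
  m_4 = 19*1 - 6 = 13, d_4 = (245 - 13^2)/19 = 76/19 = 4, a_4 = floor((15 + 13)/4) = 7.
  m_5 = 4*7 - 13 = 15, d_5 = (245 - 15^2)/4 = 20/4 = 5, a_5 = floor((15 + 15)/5) = 6.
  m_6 = 5*6 - 15 = 15, d_6 = (245 - 15^2)/5 = 20/5 = 4, a_6 = floor((15 + 15)/4) = 7.
  m_7 = 4*7 - 15 = 13, d_7 = (245 - 13^2)/4 = 76/4 = 19, a_7 = floor((15 + 13)/19) = 1.
  m_8 = 19*1 - 13 = 6, d_8 = (245 - 6^2)/19 = 209/19 = 11, a_8 = floor((15 + 6)/11) = 1.
  m_9 = 11*1 - 6 = 5, d_9 = (245 - 5^2)/11 = 220/11 = 20, a_9 = floor((15 + 5)/20) = 1.
  m_10 = 20*1 - 5 = 15, d_10 = (245 - 15^2)/20 = 20/20 = 1, a_10 = floor((15 + 15)/1) = 30.
  m_11 = 1*30 - 15 = 15, d_11 = (245 - 15^2)/1 = 20/1 = 20: (m_11, d_11) = (m_1, d_1) = (15, 20), so from here the quotients repeat a_1, ..., a_10; the period length is 10.
So sqrt(245) = [15; (1, 1, 1, 7, 6, 7, 1, 1, 1, 30)] with period length k = 10.
k is even, so the fundamental solution of x^2 - 245y^2 = 1 is (p_{k-1}, q_{k-1}) = (p_9, q_9); compute convergents through index 9.
Convergents (p_i = a_i*p_{i-1} + p_{i-2}, q_i = a_i*q_{i-1} + q_{i-2} with p_{-2}=0, p_{-1}=1, q_{-2}=1, q_{-1}=0):
  i=0: a_0=15, p_0 = 15*1 + 0 = 15, q_0 = 15*0 + 1 = 1.
  i=1: a_1=1, p_1 = 1*15 + 1 = 16, q_1 = 1*1 + 0 = 1.
  i=2: a_2=1, p_2 = 1*16 + 15 = 31, q_2 = 1*1 + 1 = 2.
  i=3: a_3=1, p_3 = 1*31 + 16 = 47, q_3 = 1*2 + 1 = 3.
  i=4: a_4=7, p_4 = 7*47 + 31 = 360, q_4 = 7*3 + 2 = 23.
  i=5: a_5=6, p_5 = 6*360 + 47 = 2207, q_5 = 6*23 + 3 = 141.
  i=6: a_6=7, p_6 = 7*2207 + 360 = 15809, q_6 = 7*141 + 23 = 1010.
  i=7: a_7=1, p_7 = 1*15809 + 2207 = 18016, q_7 = 1*1010 + 141 = 1151.
  i=8: a_8=1, p_8 = 1*18016 + 15809 = 33825, q_8 = 1*1151 + 1010 = 2161.
  i=9: a_9=1, p_9 = 1*33825 + 18016 = 51841, q_9 = 1*2161 + 1151 = 3312.
Check: 51841^2 - 245*3312^2 = 2687489281 - 2687489280 = 1, so (x, y) = (51841, 3312) solves the equation, and by the theorem it is the least positive solution.

(x, y) = (51841, 3312)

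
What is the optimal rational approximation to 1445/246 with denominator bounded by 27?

Expand x = 1445/246 as a continued fraction with the Euclidean algorithm:
  1445 = 5*246 + 215, so a_0 = 5.
  246 = 1*215 + 31, so a_1 = 1.
  215 = 6*31 + 29, so a_2 = 6.
  31 = 1*29 + 2, so a_3 = 1.
  29 = 14*2 + 1, so a_4 = 14.
  2 = 2*1 + 0, so a_5 = 2.
so x = [5; 1, 6, 1, 14, 2].
Convergents (p_i = a_i*p_{i-1} + p_{i-2}, q_i = a_i*q_{i-1} + q_{i-2} with p_{-2}=0, p_{-1}=1, q_{-2}=1, q_{-1}=0), until the denominator exceeds 27:
  i=0: a_0=5, p_0 = 5*1 + 0 = 5, q_0 = 5*0 + 1 = 1.
  i=1: a_1=1, p_1 = 1*5 + 1 = 6, q_1 = 1*1 + 0 = 1.
  i=2: a_2=6, p_2 = 6*6 + 5 = 41, q_2 = 6*1 + 1 = 7.
  i=3: a_3=1, p_3 = 1*41 + 6 = 47, q_3 = 1*7 + 1 = 8.
  i=4: a_4=14, p_4 = 14*47 + 41 = 699, q_4 = 14*8 + 7 = 119.
q_4 = 119 > 27, so the last convergent with denominator <= 27 is p_3/q_3 = 47/8.
The closest fraction with denominator <= 27 is either p_3/q_3 or the intermediate fraction (k*p_3 + p_2)/(k*q_3 + q_2) with the largest k >= 1 whose denominator stays <= 27; these approach x as k grows, and every other convergent or intermediate fraction in range is farther away.
Largest k: floor((27 - q_2)/q_3) = floor((27 - 7)/8) = 2.
That gives (2*47 + 41)/(2*8 + 7) = 135/23.
Compare the errors: |x - 47/8| = |1445*8 - 47*246|/(246*8) = 2/1968, and |x - 135/23| = |1445*23 - 135*246|/(246*23) = 25/5658.
Cross-multiplying, 2*5658 = 11316 < 49200 = 25*1968, so 2/1968 is smaller: the convergent 47/8 is closer to x than 135/23.

47/8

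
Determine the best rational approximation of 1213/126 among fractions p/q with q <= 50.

414/43

Expand x = 1213/126 as a continued fraction with the Euclidean algorithm:
  1213 = 9*126 + 79, so a_0 = 9.
  126 = 1*79 + 47, so a_1 = 1.
  79 = 1*47 + 32, so a_2 = 1.
  47 = 1*32 + 15, so a_3 = 1.
  32 = 2*15 + 2, so a_4 = 2.
  15 = 7*2 + 1, so a_5 = 7.
  2 = 2*1 + 0, so a_6 = 2.
so x = [9; 1, 1, 1, 2, 7, 2].
Convergents (p_i = a_i*p_{i-1} + p_{i-2}, q_i = a_i*q_{i-1} + q_{i-2} with p_{-2}=0, p_{-1}=1, q_{-2}=1, q_{-1}=0), until the denominator exceeds 50:
  i=0: a_0=9, p_0 = 9*1 + 0 = 9, q_0 = 9*0 + 1 = 1.
  i=1: a_1=1, p_1 = 1*9 + 1 = 10, q_1 = 1*1 + 0 = 1.
  i=2: a_2=1, p_2 = 1*10 + 9 = 19, q_2 = 1*1 + 1 = 2.
  i=3: a_3=1, p_3 = 1*19 + 10 = 29, q_3 = 1*2 + 1 = 3.
  i=4: a_4=2, p_4 = 2*29 + 19 = 77, q_4 = 2*3 + 2 = 8.
  i=5: a_5=7, p_5 = 7*77 + 29 = 568, q_5 = 7*8 + 3 = 59.
q_5 = 59 > 50, so the last convergent with denominator <= 50 is p_4/q_4 = 77/8.
The closest fraction with denominator <= 50 is either p_4/q_4 or the intermediate fraction (k*p_4 + p_3)/(k*q_4 + q_3) with the largest k >= 1 whose denominator stays <= 50; these approach x as k grows, and every other convergent or intermediate fraction in range is farther away.
Largest k: floor((50 - q_3)/q_4) = floor((50 - 3)/8) = 5.
That gives (5*77 + 29)/(5*8 + 3) = 414/43.
Compare the errors: |x - 77/8| = |1213*8 - 77*126|/(126*8) = 2/1008, and |x - 414/43| = |1213*43 - 414*126|/(126*43) = 5/5418.
Cross-multiplying, 5*1008 = 5040 < 10836 = 2*5418, so 5/5418 is smaller: the intermediate fraction 414/43 is closer to x than 77/8.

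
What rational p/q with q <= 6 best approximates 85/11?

31/4

Expand x = 85/11 as a continued fraction with the Euclidean algorithm:
  85 = 7*11 + 8, so a_0 = 7.
  11 = 1*8 + 3, so a_1 = 1.
  8 = 2*3 + 2, so a_2 = 2.
  3 = 1*2 + 1, so a_3 = 1.
  2 = 2*1 + 0, so a_4 = 2.
so x = [7; 1, 2, 1, 2].
Convergents (p_i = a_i*p_{i-1} + p_{i-2}, q_i = a_i*q_{i-1} + q_{i-2} with p_{-2}=0, p_{-1}=1, q_{-2}=1, q_{-1}=0), until the denominator exceeds 6:
  i=0: a_0=7, p_0 = 7*1 + 0 = 7, q_0 = 7*0 + 1 = 1.
  i=1: a_1=1, p_1 = 1*7 + 1 = 8, q_1 = 1*1 + 0 = 1.
  i=2: a_2=2, p_2 = 2*8 + 7 = 23, q_2 = 2*1 + 1 = 3.
  i=3: a_3=1, p_3 = 1*23 + 8 = 31, q_3 = 1*3 + 1 = 4.
  i=4: a_4=2, p_4 = 2*31 + 23 = 85, q_4 = 2*4 + 3 = 11.
q_4 = 11 > 6, so the last convergent with denominator <= 6 is p_3/q_3 = 31/4.
The closest fraction with denominator <= 6 is either p_3/q_3 or the intermediate fraction (k*p_3 + p_2)/(k*q_3 + q_2) with the largest k >= 1 whose denominator stays <= 6; these approach x as k grows, and every other convergent or intermediate fraction in range is farther away.
Largest k: floor((6 - q_2)/q_3) = floor((6 - 3)/4) = 0.
Since k = 0, no intermediate fraction beyond p_3/q_3 has denominator <= 6, so the convergent 31/4 is the closest (its error is |85*4 - 31*11|/(11*4) = 1/44).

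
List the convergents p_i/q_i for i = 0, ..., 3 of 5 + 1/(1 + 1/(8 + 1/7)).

Using the convergent recurrence p_i = a_i*p_{i-1} + p_{i-2}, q_i = a_i*q_{i-1} + q_{i-2} with p_{-2}=0, p_{-1}=1, q_{-2}=1, q_{-1}=0:
  i=0: a_0=5, p_0 = 5*1 + 0 = 5, q_0 = 5*0 + 1 = 1.
  i=1: a_1=1, p_1 = 1*5 + 1 = 6, q_1 = 1*1 + 0 = 1.
  i=2: a_2=8, p_2 = 8*6 + 5 = 53, q_2 = 8*1 + 1 = 9.
  i=3: a_3=7, p_3 = 7*53 + 6 = 377, q_3 = 7*9 + 1 = 64.

5/1, 6/1, 53/9, 377/64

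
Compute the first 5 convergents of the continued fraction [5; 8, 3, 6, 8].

Using the convergent recurrence p_i = a_i*p_{i-1} + p_{i-2}, q_i = a_i*q_{i-1} + q_{i-2} with p_{-2}=0, p_{-1}=1, q_{-2}=1, q_{-1}=0:
  i=0: a_0=5, p_0 = 5*1 + 0 = 5, q_0 = 5*0 + 1 = 1.
  i=1: a_1=8, p_1 = 8*5 + 1 = 41, q_1 = 8*1 + 0 = 8.
  i=2: a_2=3, p_2 = 3*41 + 5 = 128, q_2 = 3*8 + 1 = 25.
  i=3: a_3=6, p_3 = 6*128 + 41 = 809, q_3 = 6*25 + 8 = 158.
  i=4: a_4=8, p_4 = 8*809 + 128 = 6600, q_4 = 8*158 + 25 = 1289.

5/1, 41/8, 128/25, 809/158, 6600/1289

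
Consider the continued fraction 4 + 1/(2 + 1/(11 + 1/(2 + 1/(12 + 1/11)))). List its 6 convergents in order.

4/1, 9/2, 103/23, 215/48, 2683/599, 29728/6637

Using the convergent recurrence p_i = a_i*p_{i-1} + p_{i-2}, q_i = a_i*q_{i-1} + q_{i-2} with p_{-2}=0, p_{-1}=1, q_{-2}=1, q_{-1}=0:
  i=0: a_0=4, p_0 = 4*1 + 0 = 4, q_0 = 4*0 + 1 = 1.
  i=1: a_1=2, p_1 = 2*4 + 1 = 9, q_1 = 2*1 + 0 = 2.
  i=2: a_2=11, p_2 = 11*9 + 4 = 103, q_2 = 11*2 + 1 = 23.
  i=3: a_3=2, p_3 = 2*103 + 9 = 215, q_3 = 2*23 + 2 = 48.
  i=4: a_4=12, p_4 = 12*215 + 103 = 2683, q_4 = 12*48 + 23 = 599.
  i=5: a_5=11, p_5 = 11*2683 + 215 = 29728, q_5 = 11*599 + 48 = 6637.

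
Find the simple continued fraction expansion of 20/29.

[0; 1, 2, 4, 2]

Run the Euclidean algorithm on 20 and 29; the successive quotients are the partial quotients a_0, a_1, ... (each step inverts the fractional part left over by the previous one):
  20 = 0*29 + 20, so a_0 = 0.
  29 = 1*20 + 9, so a_1 = 1.
  20 = 2*9 + 2, so a_2 = 2.
  9 = 4*2 + 1, so a_3 = 4.
  2 = 2*1 + 0, so a_4 = 2.
The remainder reaches 0 after 5 divisions, so the expansion has 5 partial quotients, read off in order.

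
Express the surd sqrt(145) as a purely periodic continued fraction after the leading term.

Write x_i = (sqrt(145) + m_i)/d_i with (m_0, d_0) = (0, 1). a_0 = floor(sqrt(145)) = 12, since 12^2 = 144 <= 145 < 169 = 13^2.
Iterate m_{i+1} = d_i*a_i - m_i, d_{i+1} = (145 - m_{i+1}^2)/d_i, a_{i+1} = floor((a_0 + m_{i+1})/d_{i+1}):
  m_1 = 1*12 - 0 = 12, d_1 = (145 - 12^2)/1 = 1/1 = 1, a_1 = floor((12 + 12)/1) = 24.
  m_2 = 1*24 - 12 = 12, d_2 = (145 - 12^2)/1 = 1/1 = 1: (m_2, d_2) = (m_1, d_1) = (12, 1), so from here the quotient a_1 repeats; the period length is 1.
Hence the expansion of sqrt(145) is a_0 = 12 followed by the repeating block 24 (period 1).

[12; (24)]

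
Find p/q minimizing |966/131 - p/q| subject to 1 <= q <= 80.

Expand x = 966/131 as a continued fraction with the Euclidean algorithm:
  966 = 7*131 + 49, so a_0 = 7.
  131 = 2*49 + 33, so a_1 = 2.
  49 = 1*33 + 16, so a_2 = 1.
  33 = 2*16 + 1, so a_3 = 2.
  16 = 16*1 + 0, so a_4 = 16.
so x = [7; 2, 1, 2, 16].
Convergents (p_i = a_i*p_{i-1} + p_{i-2}, q_i = a_i*q_{i-1} + q_{i-2} with p_{-2}=0, p_{-1}=1, q_{-2}=1, q_{-1}=0), until the denominator exceeds 80:
  i=0: a_0=7, p_0 = 7*1 + 0 = 7, q_0 = 7*0 + 1 = 1.
  i=1: a_1=2, p_1 = 2*7 + 1 = 15, q_1 = 2*1 + 0 = 2.
  i=2: a_2=1, p_2 = 1*15 + 7 = 22, q_2 = 1*2 + 1 = 3.
  i=3: a_3=2, p_3 = 2*22 + 15 = 59, q_3 = 2*3 + 2 = 8.
  i=4: a_4=16, p_4 = 16*59 + 22 = 966, q_4 = 16*8 + 3 = 131.
q_4 = 131 > 80, so the last convergent with denominator <= 80 is p_3/q_3 = 59/8.
The closest fraction with denominator <= 80 is either p_3/q_3 or the intermediate fraction (k*p_3 + p_2)/(k*q_3 + q_2) with the largest k >= 1 whose denominator stays <= 80; these approach x as k grows, and every other convergent or intermediate fraction in range is farther away.
Largest k: floor((80 - q_2)/q_3) = floor((80 - 3)/8) = 9.
That gives (9*59 + 22)/(9*8 + 3) = 553/75.
Compare the errors: |x - 59/8| = |966*8 - 59*131|/(131*8) = 1/1048, and |x - 553/75| = |966*75 - 553*131|/(131*75) = 7/9825.
Cross-multiplying, 7*1048 = 7336 < 9825 = 1*9825, so 7/9825 is smaller: the intermediate fraction 553/75 is closer to x than 59/8.

553/75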